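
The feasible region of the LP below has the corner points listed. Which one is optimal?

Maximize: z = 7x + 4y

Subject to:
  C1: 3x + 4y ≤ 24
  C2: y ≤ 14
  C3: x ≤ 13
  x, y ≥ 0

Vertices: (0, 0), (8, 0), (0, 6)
(8, 0) with z = 56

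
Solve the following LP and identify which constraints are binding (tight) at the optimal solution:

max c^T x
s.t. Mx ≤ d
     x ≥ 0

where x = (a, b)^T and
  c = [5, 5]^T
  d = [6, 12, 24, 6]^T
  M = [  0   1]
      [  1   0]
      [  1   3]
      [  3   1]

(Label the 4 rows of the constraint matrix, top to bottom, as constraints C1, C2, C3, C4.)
Optimal: a = 0, b = 6
Slack at optimum:
  C1: slack = 0 (binding)
  C2: slack = 12
  C3: slack = 6
  C4: slack = 0 (binding)
  a ≥ 0: a = 0 (binding)
  b ≥ 0: b = 6
Binding constraints: C1, C4, a ≥ 0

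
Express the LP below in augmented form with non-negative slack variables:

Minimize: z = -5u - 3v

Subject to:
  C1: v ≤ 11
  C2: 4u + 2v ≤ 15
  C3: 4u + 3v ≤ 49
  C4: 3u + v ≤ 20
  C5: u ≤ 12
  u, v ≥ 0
min z = -5u - 3v

s.t.
  v + s1 = 11
  4u + 2v + s2 = 15
  4u + 3v + s3 = 49
  3u + v + s4 = 20
  u + s5 = 12
  u, v, s1, s2, s3, s4, s5 ≥ 0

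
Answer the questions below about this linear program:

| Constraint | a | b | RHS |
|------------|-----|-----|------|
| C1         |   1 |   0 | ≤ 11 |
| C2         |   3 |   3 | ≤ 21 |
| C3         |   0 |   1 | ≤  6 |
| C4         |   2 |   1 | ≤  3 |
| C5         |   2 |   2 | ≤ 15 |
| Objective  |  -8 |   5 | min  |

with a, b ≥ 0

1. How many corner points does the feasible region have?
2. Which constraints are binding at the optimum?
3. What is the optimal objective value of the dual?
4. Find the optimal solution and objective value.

1. 3
2. C4, b ≥ 0
3. -12 (by strong duality, equal to the primal optimum)
4. a = 1.5, b = 0, z = -12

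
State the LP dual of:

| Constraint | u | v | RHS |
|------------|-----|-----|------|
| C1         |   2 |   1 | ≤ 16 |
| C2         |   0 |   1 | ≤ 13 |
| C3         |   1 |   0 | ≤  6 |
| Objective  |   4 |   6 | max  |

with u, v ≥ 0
Minimize: z = 16y1 + 13y2 + 6y3

Subject to:
  C1: -2y1 - y3 ≤ -4
  C2: -y1 - y2 ≤ -6
  y1, y2, y3 ≥ 0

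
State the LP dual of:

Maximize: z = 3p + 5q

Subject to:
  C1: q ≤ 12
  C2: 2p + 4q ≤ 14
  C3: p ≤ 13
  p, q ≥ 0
Minimize: z = 12y1 + 14y2 + 13y3

Subject to:
  C1: -2y2 - y3 ≤ -3
  C2: -y1 - 4y2 ≤ -5
  y1, y2, y3 ≥ 0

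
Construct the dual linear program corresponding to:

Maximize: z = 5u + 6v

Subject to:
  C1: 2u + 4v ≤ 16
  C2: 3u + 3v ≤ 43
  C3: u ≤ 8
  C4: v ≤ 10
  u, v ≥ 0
Minimize: z = 16y1 + 43y2 + 8y3 + 10y4

Subject to:
  C1: -2y1 - 3y2 - y3 ≤ -5
  C2: -4y1 - 3y2 - y4 ≤ -6
  y1, y2, y3, y4 ≥ 0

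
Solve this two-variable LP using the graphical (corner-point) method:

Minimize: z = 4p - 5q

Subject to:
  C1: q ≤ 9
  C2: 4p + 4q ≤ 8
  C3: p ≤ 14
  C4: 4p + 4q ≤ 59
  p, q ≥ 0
Each vertex is the intersection of two constraint boundaries that also satisfies all remaining constraints:
  p = 0 and q = 0 → (0, 0)
  4p + 4q = 8 and q = 0 → (2, 0)
  4p + 4q = 8 and p = 0 → (0, 2)

Evaluating z = 4p - 5q at each vertex:
  (0, 0): z = 0
  (2, 0): z = 8
  (0, 2): z = -10

The minimum is at (0, 2) with z = -10.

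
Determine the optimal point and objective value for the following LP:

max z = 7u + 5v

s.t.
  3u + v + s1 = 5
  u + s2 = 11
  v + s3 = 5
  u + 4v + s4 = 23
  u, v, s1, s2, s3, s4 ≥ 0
u = 0, v = 5, z = 25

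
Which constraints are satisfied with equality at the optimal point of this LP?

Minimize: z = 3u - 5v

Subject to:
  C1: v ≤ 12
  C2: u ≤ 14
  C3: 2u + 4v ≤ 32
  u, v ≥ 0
Optimal: u = 0, v = 8
Binding: C3, u ≥ 0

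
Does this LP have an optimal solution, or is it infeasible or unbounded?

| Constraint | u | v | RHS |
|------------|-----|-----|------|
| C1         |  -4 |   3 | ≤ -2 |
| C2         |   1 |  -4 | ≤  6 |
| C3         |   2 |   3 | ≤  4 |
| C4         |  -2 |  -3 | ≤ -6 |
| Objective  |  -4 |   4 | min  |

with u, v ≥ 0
C3 requires 2u + 3v ≤ 4, while C4 (-2u - 3v ≤ -6) is equivalent to 2u + 3v ≥ 6. Together they would need 6 ≤ 2u + 3v ≤ 4, which is impossible since 6 > 4. No point satisfies all constraints.

Infeasible: no point satisfies all constraints simultaneously.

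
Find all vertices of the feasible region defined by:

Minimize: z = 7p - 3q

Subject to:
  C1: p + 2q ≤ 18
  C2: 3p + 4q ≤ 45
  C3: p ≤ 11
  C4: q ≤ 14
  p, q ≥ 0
Each vertex is the intersection of two constraint boundaries that also satisfies all remaining constraints:
  p = 0 and q = 0 → (0, 0)
  p = 11 and q = 0 → (11, 0)
  3p + 4q = 45 and p = 11 → (11, 3)
  p + 2q = 18 and 3p + 4q = 45 → (9, 4.5)
  p + 2q = 18 and p = 0 → (0, 9)

Vertices: (0, 0), (11, 0), (11, 3), (9, 4.5), (0, 9)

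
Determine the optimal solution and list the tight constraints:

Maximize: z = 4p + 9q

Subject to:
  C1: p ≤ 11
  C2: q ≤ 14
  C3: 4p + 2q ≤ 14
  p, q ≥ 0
Optimal: p = 0, q = 7
Slack at optimum:
  C1: slack = 11
  C2: slack = 7
  C3: slack = 0 (binding)
  p ≥ 0: p = 0 (binding)
  q ≥ 0: q = 7
Binding constraints: C3, p ≥ 0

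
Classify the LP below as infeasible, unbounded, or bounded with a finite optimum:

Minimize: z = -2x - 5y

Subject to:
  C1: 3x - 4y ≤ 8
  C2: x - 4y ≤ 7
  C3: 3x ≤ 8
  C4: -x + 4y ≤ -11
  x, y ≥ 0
C2 requires x - 4y ≤ 7, while C4 (-x + 4y ≤ -11) is equivalent to x - 4y ≥ 11. Together they would need 11 ≤ x - 4y ≤ 7, which is impossible since 11 > 7. No point satisfies all constraints.

Infeasible — the constraint set is empty.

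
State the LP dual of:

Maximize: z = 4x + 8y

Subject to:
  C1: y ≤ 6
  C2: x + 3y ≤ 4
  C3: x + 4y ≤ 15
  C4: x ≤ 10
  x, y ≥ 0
Minimize: z = 6y1 + 4y2 + 15y3 + 10y4

Subject to:
  C1: -y2 - y3 - y4 ≤ -4
  C2: -y1 - 3y2 - 4y3 ≤ -8
  y1, y2, y3, y4 ≥ 0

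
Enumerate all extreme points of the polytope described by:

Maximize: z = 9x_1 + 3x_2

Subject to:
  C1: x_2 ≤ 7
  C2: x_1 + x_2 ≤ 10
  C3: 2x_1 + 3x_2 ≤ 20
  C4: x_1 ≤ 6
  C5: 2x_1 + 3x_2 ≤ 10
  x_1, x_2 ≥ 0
Each vertex is the intersection of two constraint boundaries that also satisfies all remaining constraints:
  x_1 = 0 and x_2 = 0 → (0, 0)
  2x_1 + 3x_2 = 10 and x_2 = 0 → (5, 0)
  2x_1 + 3x_2 = 10 and x_1 = 0 → (0, 3.333)

Vertices: (0, 0), (5, 0), (0, 3.333)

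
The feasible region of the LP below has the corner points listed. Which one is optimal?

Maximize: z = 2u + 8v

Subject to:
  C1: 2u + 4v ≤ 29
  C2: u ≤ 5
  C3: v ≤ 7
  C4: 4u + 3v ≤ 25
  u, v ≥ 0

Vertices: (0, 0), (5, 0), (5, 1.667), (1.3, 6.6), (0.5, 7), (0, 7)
(0.5, 7) with z = 57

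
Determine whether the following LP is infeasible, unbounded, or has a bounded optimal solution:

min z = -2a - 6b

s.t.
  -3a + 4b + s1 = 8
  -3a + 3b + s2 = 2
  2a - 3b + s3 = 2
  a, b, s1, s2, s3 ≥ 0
Feasible point: (0, 0) satisfies every constraint, so the LP is feasible.
Direction d = (4, 3): for each constraint row a, a·d ≤ 0 —
  (-3)(4) + (4)(3) = 0 ≤ 0
  (-3)(4) + (3)(3) = -3 ≤ 0
  (2)(4) + (-3)(3) = -1 ≤ 0
and d ≥ 0, so (0, 0) + t·d stays feasible for every t ≥ 0. Along this ray z = -2a - 6b changes by -26 per unit t, so z → −∞.

Unbounded: there is a feasible ray along which z → −∞.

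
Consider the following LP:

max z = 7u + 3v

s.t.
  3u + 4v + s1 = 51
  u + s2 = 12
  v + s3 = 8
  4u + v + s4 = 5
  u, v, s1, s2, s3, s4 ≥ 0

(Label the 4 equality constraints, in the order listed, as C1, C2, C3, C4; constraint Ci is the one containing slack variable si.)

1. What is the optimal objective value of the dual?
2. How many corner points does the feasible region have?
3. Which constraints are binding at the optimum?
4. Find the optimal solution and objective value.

1. 15 (by strong duality, equal to the primal optimum)
2. 3
3. C4, u ≥ 0
4. u = 0, v = 5, z = 15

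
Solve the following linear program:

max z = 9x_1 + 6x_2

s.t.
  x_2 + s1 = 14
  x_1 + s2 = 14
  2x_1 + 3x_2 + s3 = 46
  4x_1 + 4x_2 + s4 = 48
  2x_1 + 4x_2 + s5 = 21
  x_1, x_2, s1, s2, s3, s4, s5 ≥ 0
Each vertex is the intersection of two constraint boundaries that also satisfies all remaining constraints:
  x_1 = 0 and x_2 = 0 → (0, 0)
  2x_1 + 4x_2 = 21 and x_2 = 0 → (10.5, 0)
  2x_1 + 4x_2 = 21 and x_1 = 0 → (0, 5.25)

Evaluating z = 9x_1 + 6x_2 at each vertex:
  (0, 0): z = 0
  (10.5, 0): z = 94.5
  (0, 5.25): z = 31.5

The maximum is at (10.5, 0) with z = 94.5.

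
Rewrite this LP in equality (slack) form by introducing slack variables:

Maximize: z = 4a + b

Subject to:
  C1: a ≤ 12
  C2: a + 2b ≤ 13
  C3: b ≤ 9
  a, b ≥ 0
max z = 4a + b

s.t.
  a + s1 = 12
  a + 2b + s2 = 13
  b + s3 = 9
  a, b, s1, s2, s3 ≥ 0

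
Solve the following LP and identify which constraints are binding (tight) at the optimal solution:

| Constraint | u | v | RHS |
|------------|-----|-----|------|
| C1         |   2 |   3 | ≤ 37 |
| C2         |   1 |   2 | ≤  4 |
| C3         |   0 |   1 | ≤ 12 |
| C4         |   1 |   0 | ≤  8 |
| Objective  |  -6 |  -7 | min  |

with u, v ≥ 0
Optimal: u = 4, v = 0
Binding: C2, v ≥ 0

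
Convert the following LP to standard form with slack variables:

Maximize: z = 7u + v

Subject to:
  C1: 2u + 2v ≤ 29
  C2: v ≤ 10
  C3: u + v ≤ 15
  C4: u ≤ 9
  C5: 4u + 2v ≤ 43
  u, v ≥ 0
max z = 7u + v

s.t.
  2u + 2v + s1 = 29
  v + s2 = 10
  u + v + s3 = 15
  u + s4 = 9
  4u + 2v + s5 = 43
  u, v, s1, s2, s3, s4, s5 ≥ 0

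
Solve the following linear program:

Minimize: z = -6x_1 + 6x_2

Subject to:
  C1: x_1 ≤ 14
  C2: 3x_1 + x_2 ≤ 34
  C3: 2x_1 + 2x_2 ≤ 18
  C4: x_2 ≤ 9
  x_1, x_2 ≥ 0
Each vertex is the intersection of two constraint boundaries that also satisfies all remaining constraints:
  x_1 = 0 and x_2 = 0 → (0, 0)
  2x_1 + 2x_2 = 18 and x_2 = 0 → (9, 0)
  2x_1 + 2x_2 = 18 and x_2 = 9 → (0, 9)

Evaluating z = -6x_1 + 6x_2 at each vertex:
  (0, 0): z = 0
  (9, 0): z = -54
  (0, 9): z = 54

The minimum is at (9, 0) with z = -54.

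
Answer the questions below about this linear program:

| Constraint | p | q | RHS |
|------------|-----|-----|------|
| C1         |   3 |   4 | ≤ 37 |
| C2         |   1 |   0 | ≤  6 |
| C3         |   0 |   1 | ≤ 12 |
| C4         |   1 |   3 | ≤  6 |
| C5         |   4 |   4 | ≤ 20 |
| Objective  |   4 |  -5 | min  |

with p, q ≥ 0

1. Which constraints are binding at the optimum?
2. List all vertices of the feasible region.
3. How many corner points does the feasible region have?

1. C4, p ≥ 0
2. (0, 0), (5, 0), (4.5, 0.5), (0, 2)
3. 4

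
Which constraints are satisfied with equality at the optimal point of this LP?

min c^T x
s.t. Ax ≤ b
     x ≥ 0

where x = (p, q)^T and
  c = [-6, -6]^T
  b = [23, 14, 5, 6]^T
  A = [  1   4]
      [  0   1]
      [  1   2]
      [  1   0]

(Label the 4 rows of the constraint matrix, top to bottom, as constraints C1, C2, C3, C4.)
Optimal: p = 5, q = 0
Slack at optimum:
  C1: slack = 18
  C2: slack = 14
  C3: slack = 0 (binding)
  C4: slack = 1
  p ≥ 0: p = 5
  q ≥ 0: q = 0 (binding)
Binding constraints: C3, q ≥ 0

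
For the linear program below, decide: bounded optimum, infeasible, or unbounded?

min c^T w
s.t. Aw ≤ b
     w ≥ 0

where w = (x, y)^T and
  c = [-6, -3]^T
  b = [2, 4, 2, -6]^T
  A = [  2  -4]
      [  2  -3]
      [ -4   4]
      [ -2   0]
Feasible point: (3, 1) satisfies every constraint, so the LP is feasible.
Direction d = (1, 1): for each constraint row a, a·d ≤ 0 —
  (2)(1) + (-4)(1) = -2 ≤ 0
  (2)(1) + (-3)(1) = -1 ≤ 0
  (-4)(1) + (4)(1) = 0 ≤ 0
  (-2)(1) + (0)(1) = -2 ≤ 0
and d ≥ 0, so (3, 1) + t·d stays feasible for every t ≥ 0. Along this ray z = -6x - 3y changes by -9 per unit t, so z → −∞.

The LP is unbounded; z can be made arbitrarily small.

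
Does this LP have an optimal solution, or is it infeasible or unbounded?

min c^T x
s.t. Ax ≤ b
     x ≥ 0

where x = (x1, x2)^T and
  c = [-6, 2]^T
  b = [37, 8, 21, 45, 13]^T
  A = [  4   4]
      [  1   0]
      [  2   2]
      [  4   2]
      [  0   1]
The point (8, 0) satisfies every constraint, so the LP is feasible; the constraints give x1 ≤ 8 and x2 ≤ 13, which with x1, x2 ≥ 0 keep the feasible region inside a bounded box. A feasible, bounded LP attains a finite optimum at a vertex.

The LP has an optimal solution: (8, 0) with z = -48.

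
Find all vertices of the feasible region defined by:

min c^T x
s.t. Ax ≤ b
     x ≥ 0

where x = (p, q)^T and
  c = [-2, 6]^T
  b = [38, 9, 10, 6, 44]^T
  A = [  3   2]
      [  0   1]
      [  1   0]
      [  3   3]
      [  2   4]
Each vertex is the intersection of two constraint boundaries that also satisfies all remaining constraints:
  p = 0 and q = 0 → (0, 0)
  3p + 3q = 6 and q = 0 → (2, 0)
  3p + 3q = 6 and p = 0 → (0, 2)

Vertices: (0, 0), (2, 0), (0, 2)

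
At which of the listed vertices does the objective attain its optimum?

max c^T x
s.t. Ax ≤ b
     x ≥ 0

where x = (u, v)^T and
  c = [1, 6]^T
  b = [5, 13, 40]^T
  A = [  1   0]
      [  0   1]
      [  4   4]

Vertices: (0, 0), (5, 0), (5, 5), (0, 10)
Evaluating z = u + 6v at each vertex:
  (0, 0): z = 0
  (5, 0): z = 5
  (5, 5): z = 35
  (0, 10): z = 60

The largest value is z = 60, attained at (0, 10).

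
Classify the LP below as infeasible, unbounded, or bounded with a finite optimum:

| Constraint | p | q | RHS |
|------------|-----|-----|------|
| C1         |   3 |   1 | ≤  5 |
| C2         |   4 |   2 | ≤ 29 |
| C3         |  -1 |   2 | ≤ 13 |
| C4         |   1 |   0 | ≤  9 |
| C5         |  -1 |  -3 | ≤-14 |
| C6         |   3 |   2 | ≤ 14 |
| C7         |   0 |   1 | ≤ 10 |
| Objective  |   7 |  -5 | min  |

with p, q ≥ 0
The point (0, 5) satisfies every constraint, so the LP is feasible; the constraints give p ≤ 9 and q ≤ 10, which with p, q ≥ 0 keep the feasible region inside a bounded box. A feasible, bounded LP attains a finite optimum at a vertex.

The LP has an optimal solution: (0, 5) with z = -25.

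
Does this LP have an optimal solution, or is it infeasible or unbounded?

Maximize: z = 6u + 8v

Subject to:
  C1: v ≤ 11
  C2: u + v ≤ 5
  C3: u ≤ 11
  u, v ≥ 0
The point (0, 5) satisfies every constraint, so the LP is feasible; the constraints give u ≤ 11 and v ≤ 11, which with u, v ≥ 0 keep the feasible region inside a bounded box. A feasible, bounded LP attains a finite optimum at a vertex.

Evaluating z = 6u + 8v at each vertex:
  (0, 0): z = 0
  (5, 0): z = 30
  (0, 5): z = 40

The LP has an optimal solution: (0, 5) with z = 40.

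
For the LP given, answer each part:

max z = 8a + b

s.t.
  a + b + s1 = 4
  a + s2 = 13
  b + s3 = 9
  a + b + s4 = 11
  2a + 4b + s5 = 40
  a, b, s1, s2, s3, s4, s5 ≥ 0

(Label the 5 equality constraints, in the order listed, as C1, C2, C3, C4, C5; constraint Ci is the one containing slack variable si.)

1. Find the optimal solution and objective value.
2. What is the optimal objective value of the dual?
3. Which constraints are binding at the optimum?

1. a = 4, b = 0, z = 32
2. 32 (by strong duality, equal to the primal optimum)
3. C1, b ≥ 0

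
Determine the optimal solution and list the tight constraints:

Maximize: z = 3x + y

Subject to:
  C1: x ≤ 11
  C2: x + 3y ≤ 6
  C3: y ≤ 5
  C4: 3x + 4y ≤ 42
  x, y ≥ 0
Optimal: x = 6, y = 0
Slack at optimum:
  C1: slack = 5
  C2: slack = 0 (binding)
  C3: slack = 5
  C4: slack = 24
  x ≥ 0: x = 6
  y ≥ 0: y = 0 (binding)
Binding constraints: C2, y ≥ 0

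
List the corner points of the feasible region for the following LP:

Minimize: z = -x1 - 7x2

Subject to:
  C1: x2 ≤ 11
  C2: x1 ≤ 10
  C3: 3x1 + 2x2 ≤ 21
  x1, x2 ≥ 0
Each vertex is the intersection of two constraint boundaries that also satisfies all remaining constraints:
  x1 = 0 and x2 = 0 → (0, 0)
  3x1 + 2x2 = 21 and x2 = 0 → (7, 0)
  3x1 + 2x2 = 21 and x1 = 0 → (0, 10.5)

Vertices: (0, 0), (7, 0), (0, 10.5)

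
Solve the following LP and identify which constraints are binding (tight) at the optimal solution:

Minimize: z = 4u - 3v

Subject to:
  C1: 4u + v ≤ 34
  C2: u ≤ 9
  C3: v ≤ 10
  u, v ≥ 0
Optimal: u = 0, v = 10
Slack at optimum:
  C1: slack = 24
  C2: slack = 9
  C3: slack = 0 (binding)
  u ≥ 0: u = 0 (binding)
  v ≥ 0: v = 10
Binding constraints: C3, u ≥ 0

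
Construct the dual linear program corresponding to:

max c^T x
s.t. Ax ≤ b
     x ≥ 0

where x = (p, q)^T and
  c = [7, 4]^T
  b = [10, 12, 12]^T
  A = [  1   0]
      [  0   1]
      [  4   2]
Minimize: z = 10y1 + 12y2 + 12y3

Subject to:
  C1: -y1 - 4y3 ≤ -7
  C2: -y2 - 2y3 ≤ -4
  y1, y2, y3 ≥ 0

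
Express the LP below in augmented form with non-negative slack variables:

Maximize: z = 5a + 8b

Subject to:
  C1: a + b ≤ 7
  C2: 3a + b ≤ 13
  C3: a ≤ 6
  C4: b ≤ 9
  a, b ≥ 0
max z = 5a + 8b

s.t.
  a + b + s1 = 7
  3a + b + s2 = 13
  a + s3 = 6
  b + s4 = 9
  a, b, s1, s2, s3, s4 ≥ 0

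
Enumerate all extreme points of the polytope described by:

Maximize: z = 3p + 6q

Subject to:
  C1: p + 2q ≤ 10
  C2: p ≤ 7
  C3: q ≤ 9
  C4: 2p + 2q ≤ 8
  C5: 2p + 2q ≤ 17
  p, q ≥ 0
Each vertex is the intersection of two constraint boundaries that also satisfies all remaining constraints:
  p = 0 and q = 0 → (0, 0)
  2p + 2q = 8 and q = 0 → (4, 0)
  2p + 2q = 8 and p = 0 → (0, 4)

Vertices: (0, 0), (4, 0), (0, 4)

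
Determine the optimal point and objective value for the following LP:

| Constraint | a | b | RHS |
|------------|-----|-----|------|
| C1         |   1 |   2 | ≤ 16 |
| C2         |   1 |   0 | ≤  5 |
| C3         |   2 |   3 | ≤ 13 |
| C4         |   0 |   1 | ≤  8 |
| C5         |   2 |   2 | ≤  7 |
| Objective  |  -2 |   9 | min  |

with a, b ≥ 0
a = 3.5, b = 0, z = -7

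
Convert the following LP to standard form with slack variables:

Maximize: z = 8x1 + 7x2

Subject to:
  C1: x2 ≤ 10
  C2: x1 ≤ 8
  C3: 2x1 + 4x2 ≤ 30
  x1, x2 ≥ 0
max z = 8x1 + 7x2

s.t.
  x2 + s1 = 10
  x1 + s2 = 8
  2x1 + 4x2 + s3 = 30
  x1, x2, s1, s2, s3 ≥ 0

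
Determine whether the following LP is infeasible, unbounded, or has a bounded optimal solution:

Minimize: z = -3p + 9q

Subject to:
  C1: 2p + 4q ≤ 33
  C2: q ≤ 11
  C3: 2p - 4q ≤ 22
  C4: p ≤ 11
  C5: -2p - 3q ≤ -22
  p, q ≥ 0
The point (11, 0) satisfies every constraint, so the LP is feasible; the constraints give p ≤ 11 and q ≤ 11, which with p, q ≥ 0 keep the feasible region inside a bounded box. A feasible, bounded LP attains a finite optimum at a vertex.

Bounded optimum: z* = -33 at (11, 0).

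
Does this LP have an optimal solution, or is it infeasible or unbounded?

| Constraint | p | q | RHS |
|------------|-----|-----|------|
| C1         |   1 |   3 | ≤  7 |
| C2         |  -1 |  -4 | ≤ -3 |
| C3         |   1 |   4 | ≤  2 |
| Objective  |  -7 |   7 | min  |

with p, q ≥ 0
C3 requires p + 4q ≤ 2, while C2 (-p - 4q ≤ -3) is equivalent to p + 4q ≥ 3. Together they would need 3 ≤ p + 4q ≤ 2, which is impossible since 3 > 2. No point satisfies all constraints.

Infeasible: no point satisfies all constraints simultaneously.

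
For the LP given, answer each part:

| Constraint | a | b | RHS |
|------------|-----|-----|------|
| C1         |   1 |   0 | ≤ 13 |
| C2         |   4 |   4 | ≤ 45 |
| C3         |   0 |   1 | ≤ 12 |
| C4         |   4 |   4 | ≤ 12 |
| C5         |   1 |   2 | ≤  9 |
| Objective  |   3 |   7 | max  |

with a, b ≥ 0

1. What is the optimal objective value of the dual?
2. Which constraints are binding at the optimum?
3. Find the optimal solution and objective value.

1. 21 (by strong duality, equal to the primal optimum)
2. C4, a ≥ 0
3. a = 0, b = 3, z = 21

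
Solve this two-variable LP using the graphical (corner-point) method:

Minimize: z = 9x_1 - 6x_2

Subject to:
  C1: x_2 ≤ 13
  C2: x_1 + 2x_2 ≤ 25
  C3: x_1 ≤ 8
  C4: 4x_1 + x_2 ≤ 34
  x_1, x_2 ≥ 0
Each vertex is the intersection of two constraint boundaries that also satisfies all remaining constraints:
  x_1 = 0 and x_2 = 0 → (0, 0)
  x_1 = 8 and x_2 = 0 → (8, 0)
  x_1 = 8 and 4x_1 + x_2 = 34 → (8, 2)
  x_1 + 2x_2 = 25 and 4x_1 + x_2 = 34 → (6.143, 9.429)
  x_1 + 2x_2 = 25 and x_1 = 0 → (0, 12.5)

Evaluating z = 9x_1 - 6x_2 at each vertex:
  (0, 0): z = 0
  (8, 0): z = 72
  (8, 2): z = 60
  (6.143, 9.429): z = -1.286
  (0, 12.5): z = -75

The minimum is at (0, 12.5) with z = -75.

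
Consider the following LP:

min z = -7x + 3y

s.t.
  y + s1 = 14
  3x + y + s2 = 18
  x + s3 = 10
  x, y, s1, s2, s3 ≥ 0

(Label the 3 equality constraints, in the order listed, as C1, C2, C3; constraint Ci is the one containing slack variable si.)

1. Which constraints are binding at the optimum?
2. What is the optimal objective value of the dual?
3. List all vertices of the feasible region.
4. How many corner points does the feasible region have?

1. C2, y ≥ 0
2. -42 (by strong duality, equal to the primal optimum)
3. (0, 0), (6, 0), (1.333, 14), (0, 14)
4. 4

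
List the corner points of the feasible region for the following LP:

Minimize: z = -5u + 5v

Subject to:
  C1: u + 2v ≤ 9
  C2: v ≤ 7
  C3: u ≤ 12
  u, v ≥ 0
Each vertex is the intersection of two constraint boundaries that also satisfies all remaining constraints:
  u = 0 and v = 0 → (0, 0)
  u + 2v = 9 and v = 0 → (9, 0)
  u + 2v = 9 and u = 0 → (0, 4.5)

Vertices: (0, 0), (9, 0), (0, 4.5)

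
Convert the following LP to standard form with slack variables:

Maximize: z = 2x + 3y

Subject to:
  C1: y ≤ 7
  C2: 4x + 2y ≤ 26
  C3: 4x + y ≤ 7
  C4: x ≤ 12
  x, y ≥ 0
max z = 2x + 3y

s.t.
  y + s1 = 7
  4x + 2y + s2 = 26
  4x + y + s3 = 7
  x + s4 = 12
  x, y, s1, s2, s3, s4 ≥ 0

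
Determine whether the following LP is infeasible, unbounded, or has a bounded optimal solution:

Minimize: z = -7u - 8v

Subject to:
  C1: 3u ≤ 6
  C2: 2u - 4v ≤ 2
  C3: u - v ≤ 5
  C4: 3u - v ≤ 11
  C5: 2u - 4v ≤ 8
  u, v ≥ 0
Feasible point: (0, 0) satisfies every constraint, so the LP is feasible.
Direction d = (0, 1): for each constraint row a, a·d ≤ 0 —
  (3)(0) + (0)(1) = 0 ≤ 0
  (2)(0) + (-4)(1) = -4 ≤ 0
  (1)(0) + (-1)(1) = -1 ≤ 0
  (3)(0) + (-1)(1) = -1 ≤ 0
  (2)(0) + (-4)(1) = -4 ≤ 0
and d ≥ 0, so (0, 0) + t·d stays feasible for every t ≥ 0. Along this ray z = -7u - 8v changes by -8 per unit t, so z → −∞.

The LP is unbounded; z can be made arbitrarily small.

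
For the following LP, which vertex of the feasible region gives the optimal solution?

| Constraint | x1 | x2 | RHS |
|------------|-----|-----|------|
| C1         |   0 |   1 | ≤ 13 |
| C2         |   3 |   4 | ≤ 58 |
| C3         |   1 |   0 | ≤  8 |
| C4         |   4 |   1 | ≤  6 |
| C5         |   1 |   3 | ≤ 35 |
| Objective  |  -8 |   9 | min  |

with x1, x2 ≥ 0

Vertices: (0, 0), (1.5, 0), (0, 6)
Evaluating z = -8x1 + 9x2 at each vertex:
  (0, 0): z = 0
  (1.5, 0): z = -12
  (0, 6): z = 54

The smallest value is z = -12, attained at (1.5, 0).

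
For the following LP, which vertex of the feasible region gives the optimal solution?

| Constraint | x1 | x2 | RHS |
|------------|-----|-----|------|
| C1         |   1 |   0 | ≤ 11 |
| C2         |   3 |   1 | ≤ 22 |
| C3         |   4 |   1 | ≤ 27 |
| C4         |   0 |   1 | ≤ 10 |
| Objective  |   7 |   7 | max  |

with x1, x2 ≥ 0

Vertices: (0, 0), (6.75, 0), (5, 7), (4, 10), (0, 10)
Evaluating z = 7x1 + 7x2 at each vertex:
  (0, 0): z = 0
  (6.75, 0): z = 47.25
  (5, 7): z = 84
  (4, 10): z = 98
  (0, 10): z = 70

The largest value is z = 98, attained at (4, 10).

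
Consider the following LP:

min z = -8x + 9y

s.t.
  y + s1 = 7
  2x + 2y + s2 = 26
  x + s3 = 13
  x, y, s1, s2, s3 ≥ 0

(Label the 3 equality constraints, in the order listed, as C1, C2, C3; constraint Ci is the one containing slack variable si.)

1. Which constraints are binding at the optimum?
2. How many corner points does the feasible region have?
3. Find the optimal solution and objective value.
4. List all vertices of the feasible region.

1. C2, C3, y ≥ 0
2. 4
3. x = 13, y = 0, z = -104
4. (0, 0), (13, 0), (6, 7), (0, 7)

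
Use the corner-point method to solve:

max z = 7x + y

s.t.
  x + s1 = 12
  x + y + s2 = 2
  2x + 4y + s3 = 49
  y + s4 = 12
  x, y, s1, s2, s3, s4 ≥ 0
x = 2, y = 0, z = 14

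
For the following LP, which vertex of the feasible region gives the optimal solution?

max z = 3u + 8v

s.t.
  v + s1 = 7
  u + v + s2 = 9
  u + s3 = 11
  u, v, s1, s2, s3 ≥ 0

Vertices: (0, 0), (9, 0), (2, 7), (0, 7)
Evaluating z = 3u + 8v at each vertex:
  (0, 0): z = 0
  (9, 0): z = 27
  (2, 7): z = 62
  (0, 7): z = 56

The largest value is z = 62, attained at (2, 7).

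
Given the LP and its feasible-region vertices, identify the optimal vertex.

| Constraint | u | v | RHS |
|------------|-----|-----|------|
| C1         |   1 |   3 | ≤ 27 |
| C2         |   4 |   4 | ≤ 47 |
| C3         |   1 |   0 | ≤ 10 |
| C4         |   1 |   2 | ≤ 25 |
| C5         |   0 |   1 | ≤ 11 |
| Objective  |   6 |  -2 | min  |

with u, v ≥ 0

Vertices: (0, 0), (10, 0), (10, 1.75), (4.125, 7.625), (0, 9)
Evaluating z = 6u - 2v at each vertex:
  (0, 0): z = 0
  (10, 0): z = 60
  (10, 1.75): z = 56.5
  (4.125, 7.625): z = 9.5
  (0, 9): z = -18

The smallest value is z = -18, attained at (0, 9).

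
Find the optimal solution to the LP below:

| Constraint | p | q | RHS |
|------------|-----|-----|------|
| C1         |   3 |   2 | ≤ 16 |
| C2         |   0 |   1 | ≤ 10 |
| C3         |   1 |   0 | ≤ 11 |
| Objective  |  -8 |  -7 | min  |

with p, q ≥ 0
Each vertex is the intersection of two constraint boundaries that also satisfies all remaining constraints:
  p = 0 and q = 0 → (0, 0)
  3p + 2q = 16 and q = 0 → (5.333, 0)
  3p + 2q = 16 and p = 0 → (0, 8)

Evaluating z = -8p - 7q at each vertex:
  (0, 0): z = 0
  (5.333, 0): z = -42.67
  (0, 8): z = -56

The minimum is at (0, 8) with z = -56.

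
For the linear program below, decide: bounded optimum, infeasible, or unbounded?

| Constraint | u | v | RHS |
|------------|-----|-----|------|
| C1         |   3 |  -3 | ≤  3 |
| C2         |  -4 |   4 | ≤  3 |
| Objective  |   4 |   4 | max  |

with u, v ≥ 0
Feasible point: (0, 0) satisfies every constraint, so the LP is feasible.
Direction d = (1, 1): for each constraint row a, a·d ≤ 0 —
  (3)(1) + (-3)(1) = 0 ≤ 0
  (-4)(1) + (4)(1) = 0 ≤ 0
and d ≥ 0, so (0, 0) + t·d stays feasible for every t ≥ 0. Along this ray z = 4u + 4v changes by 8 per unit t, so z → +∞.

Unbounded — the objective can increase without bound over the feasible region.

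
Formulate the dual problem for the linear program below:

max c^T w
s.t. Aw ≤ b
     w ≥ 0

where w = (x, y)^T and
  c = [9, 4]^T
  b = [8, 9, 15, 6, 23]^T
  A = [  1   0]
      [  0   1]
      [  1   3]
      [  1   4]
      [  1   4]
Minimize: z = 8y1 + 9y2 + 15y3 + 6y4 + 23y5

Subject to:
  C1: -y1 - y3 - y4 - y5 ≤ -9
  C2: -y2 - 3y3 - 4y4 - 4y5 ≤ -4
  y1, y2, y3, y4, y5 ≥ 0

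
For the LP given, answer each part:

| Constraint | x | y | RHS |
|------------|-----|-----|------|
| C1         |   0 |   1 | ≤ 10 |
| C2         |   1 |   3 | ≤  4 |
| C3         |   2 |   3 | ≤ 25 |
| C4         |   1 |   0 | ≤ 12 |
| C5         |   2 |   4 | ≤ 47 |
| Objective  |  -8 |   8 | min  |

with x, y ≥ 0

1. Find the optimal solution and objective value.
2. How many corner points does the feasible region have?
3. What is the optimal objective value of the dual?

1. x = 4, y = 0, z = -32
2. 3
3. -32 (by strong duality, equal to the primal optimum)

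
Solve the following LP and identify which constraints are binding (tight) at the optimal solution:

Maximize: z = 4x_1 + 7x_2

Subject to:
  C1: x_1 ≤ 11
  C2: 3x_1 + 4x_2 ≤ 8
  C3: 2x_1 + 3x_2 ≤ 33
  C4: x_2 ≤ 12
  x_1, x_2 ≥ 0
Optimal: x_1 = 0, x_2 = 2
Binding: C2, x_1 ≥ 0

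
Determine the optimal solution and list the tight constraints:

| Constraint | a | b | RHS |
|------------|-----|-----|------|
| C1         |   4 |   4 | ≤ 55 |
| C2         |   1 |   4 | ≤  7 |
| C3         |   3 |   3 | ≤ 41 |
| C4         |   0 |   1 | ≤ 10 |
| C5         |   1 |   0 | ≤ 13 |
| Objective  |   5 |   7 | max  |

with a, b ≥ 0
Optimal: a = 7, b = 0
Slack at optimum:
  C1: slack = 27
  C2: slack = 0 (binding)
  C3: slack = 20
  C4: slack = 10
  C5: slack = 6
  a ≥ 0: a = 7
  b ≥ 0: b = 0 (binding)
Binding constraints: C2, b ≥ 0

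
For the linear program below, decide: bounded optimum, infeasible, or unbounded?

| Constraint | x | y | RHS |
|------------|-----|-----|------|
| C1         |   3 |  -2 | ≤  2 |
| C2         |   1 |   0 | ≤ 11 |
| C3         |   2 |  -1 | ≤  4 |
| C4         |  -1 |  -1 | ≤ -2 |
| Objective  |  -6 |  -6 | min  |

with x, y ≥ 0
Feasible point: (0, 2) satisfies every constraint, so the LP is feasible.
Direction d = (0, 1): for each constraint row a, a·d ≤ 0 —
  (3)(0) + (-2)(1) = -2 ≤ 0
  (1)(0) + (0)(1) = 0 ≤ 0
  (2)(0) + (-1)(1) = -1 ≤ 0
  (-1)(0) + (-1)(1) = -1 ≤ 0
and d ≥ 0, so (0, 2) + t·d stays feasible for every t ≥ 0. Along this ray z = -6x - 6y changes by -6 per unit t, so z → −∞.

Unbounded: there is a feasible ray along which z → −∞.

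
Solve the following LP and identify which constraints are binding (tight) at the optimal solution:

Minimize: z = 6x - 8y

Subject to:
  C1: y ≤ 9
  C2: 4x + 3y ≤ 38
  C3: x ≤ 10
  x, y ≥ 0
Optimal: x = 0, y = 9
Slack at optimum:
  C1: slack = 0 (binding)
  C2: slack = 11
  C3: slack = 10
  x ≥ 0: x = 0 (binding)
  y ≥ 0: y = 9
Binding constraints: C1, x ≥ 0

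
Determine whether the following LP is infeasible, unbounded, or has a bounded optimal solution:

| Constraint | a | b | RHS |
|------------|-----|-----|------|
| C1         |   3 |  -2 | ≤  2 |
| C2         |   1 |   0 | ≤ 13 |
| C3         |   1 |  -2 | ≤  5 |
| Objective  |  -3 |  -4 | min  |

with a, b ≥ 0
Feasible point: (0, 0) satisfies every constraint, so the LP is feasible.
Direction d = (0, 1): for each constraint row a, a·d ≤ 0 —
  (3)(0) + (-2)(1) = -2 ≤ 0
  (1)(0) + (0)(1) = 0 ≤ 0
  (1)(0) + (-2)(1) = -2 ≤ 0
and d ≥ 0, so (0, 0) + t·d stays feasible for every t ≥ 0. Along this ray z = -3a - 4b changes by -4 per unit t, so z → −∞.

Unbounded — the objective can decrease without bound over the feasible region.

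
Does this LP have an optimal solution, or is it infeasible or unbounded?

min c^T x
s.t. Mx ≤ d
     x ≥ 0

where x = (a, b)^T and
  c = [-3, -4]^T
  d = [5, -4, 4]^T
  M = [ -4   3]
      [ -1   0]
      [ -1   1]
Feasible point: (4, 0) satisfies every constraint, so the LP is feasible.
Direction d = (1, 0): for each constraint row a, a·d ≤ 0 —
  (-4)(1) + (3)(0) = -4 ≤ 0
  (-1)(1) + (0)(0) = -1 ≤ 0
  (-1)(1) + (1)(0) = -1 ≤ 0
and d ≥ 0, so (4, 0) + t·d stays feasible for every t ≥ 0. Along this ray z = -3a - 4b changes by -3 per unit t, so z → −∞.

Unbounded: there is a feasible ray along which z → −∞.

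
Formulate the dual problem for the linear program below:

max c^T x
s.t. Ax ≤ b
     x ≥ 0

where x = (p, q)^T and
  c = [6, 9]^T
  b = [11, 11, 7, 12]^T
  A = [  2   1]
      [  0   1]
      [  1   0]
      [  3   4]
Minimize: z = 11y1 + 11y2 + 7y3 + 12y4

Subject to:
  C1: -2y1 - y3 - 3y4 ≤ -6
  C2: -y1 - y2 - 4y4 ≤ -9
  y1, y2, y3, y4 ≥ 0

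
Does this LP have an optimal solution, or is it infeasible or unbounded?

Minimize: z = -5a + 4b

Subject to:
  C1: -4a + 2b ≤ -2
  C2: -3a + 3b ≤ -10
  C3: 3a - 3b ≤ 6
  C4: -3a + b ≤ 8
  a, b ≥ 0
C3 requires 3a - 3b ≤ 6, while C2 (-3a + 3b ≤ -10) is equivalent to 3a - 3b ≥ 10. Together they would need 10 ≤ 3a - 3b ≤ 6, which is impossible since 10 > 6. No point satisfies all constraints.

The feasible region is empty; the LP is infeasible.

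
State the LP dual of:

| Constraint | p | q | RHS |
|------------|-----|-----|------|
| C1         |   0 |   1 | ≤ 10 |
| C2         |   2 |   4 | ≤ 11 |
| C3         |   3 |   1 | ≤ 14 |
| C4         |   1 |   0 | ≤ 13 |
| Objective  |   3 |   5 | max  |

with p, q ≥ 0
Minimize: z = 10y1 + 11y2 + 14y3 + 13y4

Subject to:
  C1: -2y2 - 3y3 - y4 ≤ -3
  C2: -y1 - 4y2 - y3 ≤ -5
  y1, y2, y3, y4 ≥ 0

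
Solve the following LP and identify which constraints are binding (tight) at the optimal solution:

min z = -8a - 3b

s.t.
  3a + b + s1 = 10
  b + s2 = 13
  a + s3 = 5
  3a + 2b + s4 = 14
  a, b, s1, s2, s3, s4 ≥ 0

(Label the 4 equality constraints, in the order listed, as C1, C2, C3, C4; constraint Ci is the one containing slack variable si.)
Optimal: a = 2, b = 4
Binding: C1, C4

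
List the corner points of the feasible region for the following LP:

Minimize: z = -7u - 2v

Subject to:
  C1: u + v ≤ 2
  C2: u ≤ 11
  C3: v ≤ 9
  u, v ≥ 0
Each vertex is the intersection of two constraint boundaries that also satisfies all remaining constraints:
  u = 0 and v = 0 → (0, 0)
  u + v = 2 and v = 0 → (2, 0)
  u + v = 2 and u = 0 → (0, 2)

Vertices: (0, 0), (2, 0), (0, 2)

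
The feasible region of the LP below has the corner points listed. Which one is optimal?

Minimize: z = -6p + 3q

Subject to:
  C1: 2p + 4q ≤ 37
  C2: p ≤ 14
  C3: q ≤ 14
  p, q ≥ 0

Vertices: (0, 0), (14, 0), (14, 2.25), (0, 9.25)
(14, 0) with z = -84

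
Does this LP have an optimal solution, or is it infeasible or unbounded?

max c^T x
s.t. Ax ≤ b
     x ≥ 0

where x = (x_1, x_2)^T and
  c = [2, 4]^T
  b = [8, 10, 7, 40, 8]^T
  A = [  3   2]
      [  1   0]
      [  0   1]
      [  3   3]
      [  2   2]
The point (0, 4) satisfies every constraint, so the LP is feasible; the constraints give x_1 ≤ 10 and x_2 ≤ 7, which with x_1, x_2 ≥ 0 keep the feasible region inside a bounded box. A feasible, bounded LP attains a finite optimum at a vertex.

The LP has an optimal solution: (0, 4) with z = 16.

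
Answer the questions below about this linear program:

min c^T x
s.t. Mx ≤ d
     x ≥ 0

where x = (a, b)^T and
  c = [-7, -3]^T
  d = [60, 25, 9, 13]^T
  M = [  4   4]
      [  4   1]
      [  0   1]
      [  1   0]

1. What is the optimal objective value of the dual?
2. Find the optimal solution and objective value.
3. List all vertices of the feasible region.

1. -55 (by strong duality, equal to the primal optimum)
2. a = 4, b = 9, z = -55
3. (0, 0), (6.25, 0), (4, 9), (0, 9)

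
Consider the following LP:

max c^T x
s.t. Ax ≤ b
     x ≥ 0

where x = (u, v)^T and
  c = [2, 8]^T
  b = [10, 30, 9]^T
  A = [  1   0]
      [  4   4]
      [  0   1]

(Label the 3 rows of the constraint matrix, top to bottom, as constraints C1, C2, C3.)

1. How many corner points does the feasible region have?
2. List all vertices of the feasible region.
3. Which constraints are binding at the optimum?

1. 3
2. (0, 0), (7.5, 0), (0, 7.5)
3. C2, u ≥ 0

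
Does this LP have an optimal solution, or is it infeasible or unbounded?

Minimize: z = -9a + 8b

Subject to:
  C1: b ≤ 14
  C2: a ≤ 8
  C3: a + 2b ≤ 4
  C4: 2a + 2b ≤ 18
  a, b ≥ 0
The point (4, 0) satisfies every constraint, so the LP is feasible; the constraints give a ≤ 8 and b ≤ 14, which with a, b ≥ 0 keep the feasible region inside a bounded box. A feasible, bounded LP attains a finite optimum at a vertex.

The LP has an optimal solution: (4, 0) with z = -36.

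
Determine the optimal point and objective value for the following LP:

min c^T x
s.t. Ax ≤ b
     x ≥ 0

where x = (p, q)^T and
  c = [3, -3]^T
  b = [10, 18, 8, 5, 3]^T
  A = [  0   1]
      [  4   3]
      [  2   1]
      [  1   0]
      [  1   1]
Each vertex is the intersection of two constraint boundaries that also satisfies all remaining constraints:
  p = 0 and q = 0 → (0, 0)
  p + q = 3 and q = 0 → (3, 0)
  p + q = 3 and p = 0 → (0, 3)

Evaluating z = 3p - 3q at each vertex:
  (0, 0): z = 0
  (3, 0): z = 9
  (0, 3): z = -9

The minimum is at (0, 3) with z = -9.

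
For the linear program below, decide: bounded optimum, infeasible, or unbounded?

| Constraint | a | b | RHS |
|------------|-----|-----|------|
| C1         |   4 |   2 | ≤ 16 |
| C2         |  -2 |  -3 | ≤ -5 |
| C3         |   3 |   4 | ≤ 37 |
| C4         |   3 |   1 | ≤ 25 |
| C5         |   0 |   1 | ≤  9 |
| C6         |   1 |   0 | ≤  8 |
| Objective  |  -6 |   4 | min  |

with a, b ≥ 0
The point (4, 0) satisfies every constraint, so the LP is feasible; the constraints give a ≤ 8 and b ≤ 9, which with a, b ≥ 0 keep the feasible region inside a bounded box. A feasible, bounded LP attains a finite optimum at a vertex.

Evaluating z = -6a + 4b at each vertex:
  (0, 1.667): z = 6.667
  (2.5, 0): z = -15
  (4, 0): z = -24
  (0, 8): z = 32

Feasible with finite optimum z* = -24 at (4, 0).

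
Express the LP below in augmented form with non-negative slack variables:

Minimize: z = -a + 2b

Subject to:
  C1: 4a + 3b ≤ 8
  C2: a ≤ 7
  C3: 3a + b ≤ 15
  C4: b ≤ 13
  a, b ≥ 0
min z = -a + 2b

s.t.
  4a + 3b + s1 = 8
  a + s2 = 7
  3a + b + s3 = 15
  b + s4 = 13
  a, b, s1, s2, s3, s4 ≥ 0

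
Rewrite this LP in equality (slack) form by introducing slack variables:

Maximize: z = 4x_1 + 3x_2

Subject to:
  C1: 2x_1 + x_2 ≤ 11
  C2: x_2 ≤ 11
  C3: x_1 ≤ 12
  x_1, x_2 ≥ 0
max z = 4x_1 + 3x_2

s.t.
  2x_1 + x_2 + s1 = 11
  x_2 + s2 = 11
  x_1 + s3 = 12
  x_1, x_2, s1, s2, s3 ≥ 0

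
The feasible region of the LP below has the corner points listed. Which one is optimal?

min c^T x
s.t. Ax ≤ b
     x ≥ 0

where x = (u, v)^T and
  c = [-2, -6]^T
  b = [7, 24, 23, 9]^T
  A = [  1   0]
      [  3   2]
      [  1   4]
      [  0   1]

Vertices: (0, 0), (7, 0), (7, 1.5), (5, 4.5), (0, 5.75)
(5, 4.5) with z = -37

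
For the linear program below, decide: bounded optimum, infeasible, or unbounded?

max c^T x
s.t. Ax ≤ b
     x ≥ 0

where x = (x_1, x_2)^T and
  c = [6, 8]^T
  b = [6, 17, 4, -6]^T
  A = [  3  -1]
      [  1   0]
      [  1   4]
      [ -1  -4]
One constraint requires x_1 + 4x_2 ≤ 4, while the constraint -x_1 - 4x_2 ≤ -6 is equivalent to x_1 + 4x_2 ≥ 6. Together they would need 6 ≤ x_1 + 4x_2 ≤ 4, which is impossible since 6 > 4. No point satisfies all constraints.

Infeasible: no point satisfies all constraints simultaneously.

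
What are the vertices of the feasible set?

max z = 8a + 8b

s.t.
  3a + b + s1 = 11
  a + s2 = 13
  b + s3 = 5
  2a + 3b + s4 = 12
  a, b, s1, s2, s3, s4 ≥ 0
Each vertex is the intersection of two constraint boundaries that also satisfies all remaining constraints:
  a = 0 and b = 0 → (0, 0)
  3a + b = 11 and b = 0 → (3.667, 0)
  3a + b = 11 and 2a + 3b = 12 → (3, 2)
  2a + 3b = 12 and a = 0 → (0, 4)

Vertices: (0, 0), (3.667, 0), (3, 2), (0, 4)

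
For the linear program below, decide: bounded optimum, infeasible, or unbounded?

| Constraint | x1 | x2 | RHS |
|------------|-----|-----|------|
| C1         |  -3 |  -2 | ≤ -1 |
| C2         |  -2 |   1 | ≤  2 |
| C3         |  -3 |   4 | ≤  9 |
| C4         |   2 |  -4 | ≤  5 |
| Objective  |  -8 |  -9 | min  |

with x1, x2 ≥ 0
Feasible point: (0, 1) satisfies every constraint, so the LP is feasible.
Direction d = (4, 3): for each constraint row a, a·d ≤ 0 —
  (-3)(4) + (-2)(3) = -18 ≤ 0
  (-2)(4) + (1)(3) = -5 ≤ 0
  (-3)(4) + (4)(3) = 0 ≤ 0
  (2)(4) + (-4)(3) = -4 ≤ 0
and d ≥ 0, so (0, 1) + t·d stays feasible for every t ≥ 0. Along this ray z = -8x1 - 9x2 changes by -59 per unit t, so z → −∞.

The LP is unbounded; z can be made arbitrarily small.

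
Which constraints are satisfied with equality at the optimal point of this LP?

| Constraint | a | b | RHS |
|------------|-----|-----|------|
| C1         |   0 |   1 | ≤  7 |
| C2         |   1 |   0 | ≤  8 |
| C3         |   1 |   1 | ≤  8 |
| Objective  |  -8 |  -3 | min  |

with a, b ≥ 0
Optimal: a = 8, b = 0
Slack at optimum:
  C1: slack = 7
  C2: slack = 0 (binding)
  C3: slack = 0 (binding)
  a ≥ 0: a = 8
  b ≥ 0: b = 0 (binding)
Binding constraints: C2, C3, b ≥ 0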